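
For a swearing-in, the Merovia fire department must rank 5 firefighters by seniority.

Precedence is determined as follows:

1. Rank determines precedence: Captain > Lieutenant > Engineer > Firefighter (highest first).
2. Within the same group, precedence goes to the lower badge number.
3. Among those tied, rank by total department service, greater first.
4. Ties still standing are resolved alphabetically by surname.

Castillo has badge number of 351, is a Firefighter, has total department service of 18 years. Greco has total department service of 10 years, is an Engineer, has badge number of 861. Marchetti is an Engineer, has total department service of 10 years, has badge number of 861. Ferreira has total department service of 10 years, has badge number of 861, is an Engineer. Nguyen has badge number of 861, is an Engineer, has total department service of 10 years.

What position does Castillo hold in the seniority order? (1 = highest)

By rank: Ferreira, Greco, Marchetti and Nguyen (Engineer); then Castillo (Firefighter).
Ferreira, Greco, Marchetti and Nguyen all have badge number 861, so the next rule applies.
Ferreira, Greco, Marchetti and Nguyen all have total department service 10 years, so the next rule applies.
Among Ferreira, Greco, Marchetti and Nguyen, alphabetically by surname: Ferreira before Greco before Marchetti before Nguyen.
Order: Ferreira, Greco, Marchetti, Nguyen, Castillo. So position 5.

5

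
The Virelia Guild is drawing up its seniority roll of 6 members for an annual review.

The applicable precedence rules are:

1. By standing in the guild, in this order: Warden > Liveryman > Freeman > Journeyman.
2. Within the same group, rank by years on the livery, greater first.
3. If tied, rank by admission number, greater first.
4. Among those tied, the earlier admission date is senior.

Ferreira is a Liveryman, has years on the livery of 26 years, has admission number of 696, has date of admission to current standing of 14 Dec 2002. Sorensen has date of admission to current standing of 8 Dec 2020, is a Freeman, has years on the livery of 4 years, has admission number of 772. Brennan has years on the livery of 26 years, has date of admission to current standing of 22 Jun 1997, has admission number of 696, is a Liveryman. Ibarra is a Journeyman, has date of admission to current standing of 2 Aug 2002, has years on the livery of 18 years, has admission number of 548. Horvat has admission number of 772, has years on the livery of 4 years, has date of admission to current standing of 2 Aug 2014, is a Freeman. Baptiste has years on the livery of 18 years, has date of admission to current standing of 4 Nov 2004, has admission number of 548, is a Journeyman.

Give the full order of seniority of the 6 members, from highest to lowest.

Brennan, Ferreira, Horvat, Sorensen, Ibarra, Baptiste

By standing in the guild: Brennan and Ferreira (Liveryman); then Horvat and Sorensen (Freeman); then Ibarra and Baptiste (Journeyman).
Brennan and Ferreira both have years on the livery 26 years, so the next rule applies.
Brennan and Ferreira both have admission number 696, so the next rule applies.
Among Brennan and Ferreira, by date of admission to current standing (earlier first): Brennan (22 Jun 1997) before Ferreira (14 Dec 2002).
Horvat and Sorensen both have years on the livery 4 years, so the next rule applies.
Horvat and Sorensen both have admission number 772, so the next rule applies.
Among Horvat and Sorensen, by date of admission to current standing (earlier first): Horvat (2 Aug 2014) before Sorensen (8 Dec 2020).
Ibarra and Baptiste both have years on the livery 18 years, so the next rule applies.
Ibarra and Baptiste both have admission number 548, so the next rule applies.
Among Ibarra and Baptiste, by date of admission to current standing (earlier first): Ibarra (2 Aug 2002) before Baptiste (4 Nov 2004).
Full order: Brennan, Ferreira, Horvat, Sorensen, Ibarra, Baptiste.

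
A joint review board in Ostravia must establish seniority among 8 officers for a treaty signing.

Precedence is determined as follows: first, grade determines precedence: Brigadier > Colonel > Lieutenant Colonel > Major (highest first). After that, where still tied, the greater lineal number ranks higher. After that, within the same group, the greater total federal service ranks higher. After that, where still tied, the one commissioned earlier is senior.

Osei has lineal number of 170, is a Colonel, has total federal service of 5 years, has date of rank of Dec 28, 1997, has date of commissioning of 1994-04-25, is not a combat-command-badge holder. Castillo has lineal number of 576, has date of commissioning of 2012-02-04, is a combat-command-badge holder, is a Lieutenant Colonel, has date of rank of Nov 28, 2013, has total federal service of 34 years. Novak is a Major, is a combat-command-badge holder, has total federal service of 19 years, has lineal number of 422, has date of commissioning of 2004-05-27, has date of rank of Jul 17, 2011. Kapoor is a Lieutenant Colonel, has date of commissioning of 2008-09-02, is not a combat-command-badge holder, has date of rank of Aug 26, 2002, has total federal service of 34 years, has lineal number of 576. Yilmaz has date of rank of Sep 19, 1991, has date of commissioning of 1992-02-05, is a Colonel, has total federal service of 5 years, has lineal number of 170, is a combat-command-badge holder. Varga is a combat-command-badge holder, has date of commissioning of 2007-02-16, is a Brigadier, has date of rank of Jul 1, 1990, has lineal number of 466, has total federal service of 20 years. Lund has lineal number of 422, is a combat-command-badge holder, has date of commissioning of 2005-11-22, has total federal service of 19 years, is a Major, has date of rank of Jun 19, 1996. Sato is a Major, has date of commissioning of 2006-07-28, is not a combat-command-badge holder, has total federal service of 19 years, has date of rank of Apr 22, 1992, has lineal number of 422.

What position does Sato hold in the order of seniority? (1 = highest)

By grade: Varga (Brigadier); then Yilmaz and Osei (Colonel); then Kapoor and Castillo (Lieutenant Colonel); then Novak, Lund and Sato (Major).
Yilmaz and Osei both have lineal number 170, so the next rule applies.
Yilmaz and Osei both have total federal service 5 years, so the next rule applies.
Among Yilmaz and Osei, by date of commissioning (earlier first): Yilmaz (1992-02-05) before Osei (1994-04-25).
Kapoor and Castillo both have lineal number 576, so the next rule applies.
Kapoor and Castillo both have total federal service 34 years, so the next rule applies.
Among Kapoor and Castillo, by date of commissioning (earlier first): Kapoor (2008-09-02) before Castillo (2012-02-04).
Novak, Lund and Sato all have lineal number 422, so the next rule applies.
Novak, Lund and Sato all have total federal service 19 years, so the next rule applies.
Among Novak, Lund and Sato, by date of commissioning (earlier first): Novak (2004-05-27) before Lund (2005-11-22) before Sato (2006-07-28).
Order: Varga, Yilmaz, Osei, Kapoor, Castillo, Novak, Lund, Sato. So position 8.

8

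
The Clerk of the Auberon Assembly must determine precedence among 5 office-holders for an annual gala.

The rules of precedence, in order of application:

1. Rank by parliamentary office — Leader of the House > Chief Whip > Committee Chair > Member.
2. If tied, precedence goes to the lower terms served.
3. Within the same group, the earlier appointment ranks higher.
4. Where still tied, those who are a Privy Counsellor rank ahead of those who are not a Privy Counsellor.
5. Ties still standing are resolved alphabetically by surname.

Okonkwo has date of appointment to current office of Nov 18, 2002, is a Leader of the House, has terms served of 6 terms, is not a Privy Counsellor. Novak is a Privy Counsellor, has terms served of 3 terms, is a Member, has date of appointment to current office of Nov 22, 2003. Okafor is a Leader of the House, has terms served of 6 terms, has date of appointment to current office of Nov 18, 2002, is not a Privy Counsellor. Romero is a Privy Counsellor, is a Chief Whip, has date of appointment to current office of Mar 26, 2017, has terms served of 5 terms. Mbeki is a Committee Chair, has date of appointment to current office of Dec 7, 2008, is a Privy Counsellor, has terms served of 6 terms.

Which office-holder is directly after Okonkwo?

By parliamentary office: Okafor and Okonkwo (Leader of the House); then Romero (Chief Whip); then Mbeki (Committee Chair); then Novak (Member).
Okafor and Okonkwo both have terms served 6 terms, so the next rule applies.
Okafor and Okonkwo both have date of appointment to current office Nov 18, 2002, so the next rule applies.
Okafor and Okonkwo are each not a Privy Counsellor, so the next rule applies.
Among Okafor and Okonkwo, alphabetically by surname: Okafor before Okonkwo.
Order: Okafor, Okonkwo, Romero, Mbeki, Novak.

Romero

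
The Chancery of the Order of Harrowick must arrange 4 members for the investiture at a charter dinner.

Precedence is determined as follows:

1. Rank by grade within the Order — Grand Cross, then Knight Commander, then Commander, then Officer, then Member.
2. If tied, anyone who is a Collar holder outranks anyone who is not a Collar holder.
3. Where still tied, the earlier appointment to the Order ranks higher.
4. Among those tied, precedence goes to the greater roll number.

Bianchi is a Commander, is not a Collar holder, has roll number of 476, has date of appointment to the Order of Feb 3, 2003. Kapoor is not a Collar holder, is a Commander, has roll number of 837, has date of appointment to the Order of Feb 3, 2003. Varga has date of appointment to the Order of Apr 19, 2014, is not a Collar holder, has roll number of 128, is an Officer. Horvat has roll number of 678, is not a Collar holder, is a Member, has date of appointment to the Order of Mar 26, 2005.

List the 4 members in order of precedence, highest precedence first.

By grade within the Order: Kapoor and Bianchi (Commander); then Varga (Officer); then Horvat (Member).
Kapoor and Bianchi are each not a Collar holder, so the next rule applies.
Kapoor and Bianchi both have date of appointment to the Order Feb 3, 2003, so the next rule applies.
Among Kapoor and Bianchi, by roll number (higher first): Kapoor (837) before Bianchi (476).
Full order: Kapoor, Bianchi, Varga, Horvat.

Kapoor, Bianchi, Varga, Horvat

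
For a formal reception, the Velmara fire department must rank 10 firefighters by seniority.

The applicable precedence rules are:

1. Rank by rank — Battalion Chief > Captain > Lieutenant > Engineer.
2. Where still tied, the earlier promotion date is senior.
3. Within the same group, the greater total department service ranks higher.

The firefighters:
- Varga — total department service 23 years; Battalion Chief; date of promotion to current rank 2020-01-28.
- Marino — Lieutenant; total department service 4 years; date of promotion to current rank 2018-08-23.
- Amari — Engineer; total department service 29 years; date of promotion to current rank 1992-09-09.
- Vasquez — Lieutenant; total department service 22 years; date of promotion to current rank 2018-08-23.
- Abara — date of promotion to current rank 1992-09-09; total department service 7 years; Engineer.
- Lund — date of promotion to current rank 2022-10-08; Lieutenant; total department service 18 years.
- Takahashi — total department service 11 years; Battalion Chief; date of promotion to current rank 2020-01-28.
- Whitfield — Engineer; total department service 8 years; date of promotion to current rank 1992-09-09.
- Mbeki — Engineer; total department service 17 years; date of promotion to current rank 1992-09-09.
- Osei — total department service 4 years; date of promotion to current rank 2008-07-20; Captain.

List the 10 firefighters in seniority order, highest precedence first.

Varga, Takahashi, Osei, Vasquez, Marino, Lund, Amari, Mbeki, Whitfield, Abara

By rank: Varga and Takahashi (Battalion Chief); then Osei (Captain); then Vasquez, Marino and Lund (Lieutenant); then Amari, Mbeki, Whitfield and Abara (Engineer).
Varga and Takahashi both have date of promotion to current rank 2020-01-28, so the next rule applies.
Among Varga and Takahashi, by total department service (higher first): Varga (23 years) before Takahashi (11 years).
Among Vasquez, Marino and Lund, by date of promotion to current rank (earlier first): Vasquez and Marino (2018-08-23) before Lund (2022-10-08).
Among Vasquez and Marino, by total department service (higher first): Vasquez (22 years) before Marino (4 years).
Amari, Mbeki, Whitfield and Abara all have date of promotion to current rank 1992-09-09, so the next rule applies.
Among Amari, Mbeki, Whitfield and Abara, by total department service (higher first): Amari (29 years) before Mbeki (17 years) before Whitfield (8 years) before Abara (7 years).
Full order: Varga, Takahashi, Osei, Vasquez, Marino, Lund, Amari, Mbeki, Whitfield, Abara.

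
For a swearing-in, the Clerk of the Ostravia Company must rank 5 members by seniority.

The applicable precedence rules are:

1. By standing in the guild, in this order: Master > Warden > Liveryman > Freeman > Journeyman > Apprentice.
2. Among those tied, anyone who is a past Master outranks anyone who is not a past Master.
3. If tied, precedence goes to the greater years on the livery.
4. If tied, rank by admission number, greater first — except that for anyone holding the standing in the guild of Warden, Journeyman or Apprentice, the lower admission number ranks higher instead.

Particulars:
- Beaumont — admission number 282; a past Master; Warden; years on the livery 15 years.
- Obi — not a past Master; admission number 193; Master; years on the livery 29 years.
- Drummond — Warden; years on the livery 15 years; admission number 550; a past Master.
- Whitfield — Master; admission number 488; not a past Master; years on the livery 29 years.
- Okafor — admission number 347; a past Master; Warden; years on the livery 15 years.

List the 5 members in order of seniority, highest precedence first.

Whitfield, Obi, Beaumont, Okafor, Drummond

By standing in the guild: Whitfield and Obi (Master); then Beaumont, Okafor and Drummond (Warden).
Whitfield and Obi are each not a past Master, so the next rule applies.
Whitfield and Obi both have years on the livery 29 years, so the next rule applies.
Among Whitfield and Obi, by admission number (higher first): Whitfield (488) before Obi (193).
Beaumont, Okafor and Drummond are each a past Master, so the next rule applies.
Beaumont, Okafor and Drummond all have years on the livery 15 years, so the next rule applies.
Among Beaumont, Okafor and Drummond, by admission number (lower first) (reversed rule for this group): Beaumont (282) before Okafor (347) before Drummond (550).
Full order: Whitfield, Obi, Beaumont, Okafor, Drummond.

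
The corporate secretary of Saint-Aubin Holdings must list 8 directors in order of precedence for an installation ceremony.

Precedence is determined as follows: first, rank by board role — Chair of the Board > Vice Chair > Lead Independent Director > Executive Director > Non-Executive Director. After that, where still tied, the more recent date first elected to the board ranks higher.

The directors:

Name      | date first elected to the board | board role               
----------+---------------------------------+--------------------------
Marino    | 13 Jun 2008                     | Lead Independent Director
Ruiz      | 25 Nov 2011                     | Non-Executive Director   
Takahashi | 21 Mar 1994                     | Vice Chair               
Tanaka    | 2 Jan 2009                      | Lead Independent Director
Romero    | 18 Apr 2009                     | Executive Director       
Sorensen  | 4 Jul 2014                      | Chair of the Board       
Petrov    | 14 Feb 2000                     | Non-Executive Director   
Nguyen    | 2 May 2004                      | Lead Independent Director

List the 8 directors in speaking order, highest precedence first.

By board role: Sorensen (Chair of the Board); then Takahashi (Vice Chair); then Tanaka, Marino and Nguyen (Lead Independent Director); then Romero (Executive Director); then Ruiz and Petrov (Non-Executive Director).
Among Tanaka, Marino and Nguyen, by date first elected to the board (later first): Tanaka (2 Jan 2009) before Marino (13 Jun 2008) before Nguyen (2 May 2004).
Among Ruiz and Petrov, by date first elected to the board (later first): Ruiz (25 Nov 2011) before Petrov (14 Feb 2000).
Full order: Sorensen, Takahashi, Tanaka, Marino, Nguyen, Romero, Ruiz, Petrov.

Sorensen, Takahashi, Tanaka, Marino, Nguyen, Romero, Ruiz, Petrov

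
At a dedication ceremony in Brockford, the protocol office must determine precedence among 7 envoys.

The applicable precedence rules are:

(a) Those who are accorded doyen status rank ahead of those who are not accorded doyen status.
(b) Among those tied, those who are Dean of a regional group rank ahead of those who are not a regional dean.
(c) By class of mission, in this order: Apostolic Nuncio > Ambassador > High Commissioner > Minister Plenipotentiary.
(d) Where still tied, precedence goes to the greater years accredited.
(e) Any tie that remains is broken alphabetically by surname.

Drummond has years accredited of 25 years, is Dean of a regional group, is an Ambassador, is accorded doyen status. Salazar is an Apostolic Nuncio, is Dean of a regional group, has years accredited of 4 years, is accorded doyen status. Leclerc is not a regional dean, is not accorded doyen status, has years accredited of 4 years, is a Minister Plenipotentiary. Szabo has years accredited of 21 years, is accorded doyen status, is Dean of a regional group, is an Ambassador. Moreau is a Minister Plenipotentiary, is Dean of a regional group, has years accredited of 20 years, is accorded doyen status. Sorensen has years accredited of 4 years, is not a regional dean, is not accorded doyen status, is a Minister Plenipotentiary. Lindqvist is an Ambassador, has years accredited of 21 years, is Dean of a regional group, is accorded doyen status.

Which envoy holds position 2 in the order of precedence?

By the first rule: Salazar, Drummond, Lindqvist, Szabo and Moreau (each accorded doyen status); then Leclerc and Sorensen (both not accorded doyen status).
Salazar, Drummond, Lindqvist, Szabo and Moreau are each Dean of a regional group, so the next rule applies.
Among Salazar, Drummond, Lindqvist, Szabo and Moreau, by class of mission: Salazar (Apostolic Nuncio) before Drummond, Lindqvist and Szabo (Ambassador) before Moreau (Minister Plenipotentiary).
Among Drummond, Lindqvist and Szabo, by years accredited (higher first): Drummond (25 years) before Lindqvist and Szabo (21 years).
Among Lindqvist and Szabo, alphabetically by surname: Lindqvist before Szabo.
Leclerc and Sorensen are each not a regional dean, so the next rule applies.
Leclerc and Sorensen are each Minister Plenipotentiary, so the next rule applies.
Leclerc and Sorensen both have years accredited 4 years, so the next rule applies.
Among Leclerc and Sorensen, alphabetically by surname: Leclerc before Sorensen.
Order: Salazar, Drummond, Lindqvist, Szabo, Moreau, Leclerc, Sorensen.

Drummond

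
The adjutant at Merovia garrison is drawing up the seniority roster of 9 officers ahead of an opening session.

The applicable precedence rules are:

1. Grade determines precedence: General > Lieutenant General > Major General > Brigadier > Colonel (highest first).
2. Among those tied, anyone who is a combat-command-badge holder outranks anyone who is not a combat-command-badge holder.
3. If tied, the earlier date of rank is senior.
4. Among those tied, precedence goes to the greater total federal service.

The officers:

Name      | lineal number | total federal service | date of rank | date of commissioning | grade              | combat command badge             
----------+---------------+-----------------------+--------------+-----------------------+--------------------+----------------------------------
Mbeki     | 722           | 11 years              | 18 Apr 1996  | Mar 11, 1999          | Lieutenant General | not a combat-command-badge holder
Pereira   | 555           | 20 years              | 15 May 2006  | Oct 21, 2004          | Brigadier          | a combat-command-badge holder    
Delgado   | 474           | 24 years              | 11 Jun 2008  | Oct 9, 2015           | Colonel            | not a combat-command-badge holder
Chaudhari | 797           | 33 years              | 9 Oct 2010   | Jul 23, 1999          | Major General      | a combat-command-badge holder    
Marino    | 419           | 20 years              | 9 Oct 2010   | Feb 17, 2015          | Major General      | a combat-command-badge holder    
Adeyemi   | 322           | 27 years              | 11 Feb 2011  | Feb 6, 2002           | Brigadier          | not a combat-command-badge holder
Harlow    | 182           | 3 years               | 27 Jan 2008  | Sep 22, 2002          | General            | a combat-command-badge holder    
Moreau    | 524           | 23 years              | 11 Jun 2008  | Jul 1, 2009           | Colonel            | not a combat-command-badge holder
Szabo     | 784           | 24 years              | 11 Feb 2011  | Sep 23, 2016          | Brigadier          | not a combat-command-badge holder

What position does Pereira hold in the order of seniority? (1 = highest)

By grade: Harlow (General); then Mbeki (Lieutenant General); then Chaudhari and Marino (Major General); then Pereira, Adeyemi and Szabo (Brigadier); then Delgado and Moreau (Colonel).
Chaudhari and Marino are each a combat-command-badge holder, so the next rule applies.
Chaudhari and Marino both have date of rank 9 Oct 2010, so the next rule applies.
Among Chaudhari and Marino, by total federal service (higher first): Chaudhari (33 years) before Marino (20 years).
Among Pereira, Adeyemi and Szabo, a combat-command-badge holder before not a combat-command-badge holder: Pereira (a combat-command-badge holder) before Adeyemi and Szabo (not a combat-command-badge holder).
Adeyemi and Szabo both have date of rank 11 Feb 2011, so the next rule applies.
Among Adeyemi and Szabo, by total federal service (higher first): Adeyemi (27 years) before Szabo (24 years).
Delgado and Moreau are each not a combat-command-badge holder, so the next rule applies.
Delgado and Moreau both have date of rank 11 Jun 2008, so the next rule applies.
Among Delgado and Moreau, by total federal service (higher first): Delgado (24 years) before Moreau (23 years).
Order: Harlow, Mbeki, Chaudhari, Marino, Pereira, Adeyemi, Szabo, Delgado, Moreau. So position 5.

5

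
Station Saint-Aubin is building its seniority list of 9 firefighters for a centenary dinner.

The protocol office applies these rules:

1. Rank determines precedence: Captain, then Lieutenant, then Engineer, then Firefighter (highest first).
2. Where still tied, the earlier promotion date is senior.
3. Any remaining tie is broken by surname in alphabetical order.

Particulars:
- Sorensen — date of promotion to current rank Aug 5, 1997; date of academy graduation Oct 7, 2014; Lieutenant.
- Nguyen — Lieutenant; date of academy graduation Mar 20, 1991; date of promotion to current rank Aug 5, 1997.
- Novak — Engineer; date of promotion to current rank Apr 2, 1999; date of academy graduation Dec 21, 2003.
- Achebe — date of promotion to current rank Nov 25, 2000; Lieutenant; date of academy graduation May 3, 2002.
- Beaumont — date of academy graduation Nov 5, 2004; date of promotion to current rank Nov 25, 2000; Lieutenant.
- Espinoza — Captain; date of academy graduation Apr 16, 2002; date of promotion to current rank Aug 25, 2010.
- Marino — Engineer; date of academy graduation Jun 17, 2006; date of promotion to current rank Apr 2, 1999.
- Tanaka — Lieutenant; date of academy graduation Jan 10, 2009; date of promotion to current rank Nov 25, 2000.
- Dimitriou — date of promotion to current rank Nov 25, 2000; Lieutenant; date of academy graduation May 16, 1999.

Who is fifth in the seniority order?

Beaumont

By rank: Espinoza (Captain); then Nguyen, Sorensen, Achebe, Beaumont, Dimitriou and Tanaka (Lieutenant); then Marino and Novak (Engineer).
Among Nguyen, Sorensen, Achebe, Beaumont, Dimitriou and Tanaka, by date of promotion to current rank (earlier first): Nguyen and Sorensen (Aug 5, 1997) before Achebe, Beaumont, Dimitriou and Tanaka (Nov 25, 2000).
Among Nguyen and Sorensen, alphabetically by surname: Nguyen before Sorensen.
Among Achebe, Beaumont, Dimitriou and Tanaka, alphabetically by surname: Achebe before Beaumont before Dimitriou before Tanaka.
Marino and Novak both have date of promotion to current rank Apr 2, 1999, so the next rule applies.
Among Marino and Novak, alphabetically by surname: Marino before Novak.
Order: Espinoza, Nguyen, Sorensen, Achebe, Beaumont, Dimitriou, Tanaka, Marino, Novak.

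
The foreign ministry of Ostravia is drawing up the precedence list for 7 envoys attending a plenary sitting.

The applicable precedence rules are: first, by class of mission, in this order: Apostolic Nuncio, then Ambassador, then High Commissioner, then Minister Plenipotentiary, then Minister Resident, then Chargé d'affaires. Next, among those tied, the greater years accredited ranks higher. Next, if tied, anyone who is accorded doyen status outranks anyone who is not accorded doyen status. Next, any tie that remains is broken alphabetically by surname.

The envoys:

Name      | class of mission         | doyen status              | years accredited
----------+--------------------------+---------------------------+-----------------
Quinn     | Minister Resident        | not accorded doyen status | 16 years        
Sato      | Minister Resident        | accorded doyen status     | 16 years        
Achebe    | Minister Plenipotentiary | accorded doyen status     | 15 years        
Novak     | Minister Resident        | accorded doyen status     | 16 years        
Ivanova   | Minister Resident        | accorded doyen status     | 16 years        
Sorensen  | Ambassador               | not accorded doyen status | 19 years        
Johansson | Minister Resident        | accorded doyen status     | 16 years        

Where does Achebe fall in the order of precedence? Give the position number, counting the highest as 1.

By class of mission: Sorensen (Ambassador); then Achebe (Minister Plenipotentiary); then Ivanova, Johansson, Novak, Sato and Quinn (Minister Resident).
Ivanova, Johansson, Novak, Sato and Quinn all have years accredited 16 years, so the next rule applies.
Among Ivanova, Johansson, Novak, Sato and Quinn, accorded doyen status before not accorded doyen status: Ivanova, Johansson, Novak and Sato (accorded doyen status) before Quinn (not accorded doyen status).
Among Ivanova, Johansson, Novak and Sato, alphabetically by surname: Ivanova before Johansson before Novak before Sato.
Order: Sorensen, Achebe, Ivanova, Johansson, Novak, Sato, Quinn. So position 2.

2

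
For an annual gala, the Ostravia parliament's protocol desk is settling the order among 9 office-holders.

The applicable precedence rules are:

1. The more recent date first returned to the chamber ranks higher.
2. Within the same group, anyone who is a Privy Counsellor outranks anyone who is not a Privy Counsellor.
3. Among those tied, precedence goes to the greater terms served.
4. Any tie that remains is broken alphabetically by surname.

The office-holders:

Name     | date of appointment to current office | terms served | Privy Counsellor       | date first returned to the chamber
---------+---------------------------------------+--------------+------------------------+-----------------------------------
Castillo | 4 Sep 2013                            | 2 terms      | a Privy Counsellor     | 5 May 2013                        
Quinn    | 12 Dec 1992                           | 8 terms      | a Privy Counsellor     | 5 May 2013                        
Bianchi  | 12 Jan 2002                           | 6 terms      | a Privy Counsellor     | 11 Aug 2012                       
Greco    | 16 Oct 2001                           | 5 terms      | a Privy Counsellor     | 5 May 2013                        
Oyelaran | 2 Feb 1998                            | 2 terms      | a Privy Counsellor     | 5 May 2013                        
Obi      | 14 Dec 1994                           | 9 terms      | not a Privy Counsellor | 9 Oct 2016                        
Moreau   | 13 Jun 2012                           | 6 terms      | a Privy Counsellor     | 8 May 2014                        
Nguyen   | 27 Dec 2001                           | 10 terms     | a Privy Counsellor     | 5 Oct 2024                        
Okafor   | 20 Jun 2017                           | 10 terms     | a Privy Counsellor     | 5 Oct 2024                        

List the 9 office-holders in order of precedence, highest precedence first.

By date first returned to the chamber (later first): Nguyen and Okafor (both 5 Oct 2024); then Obi (9 Oct 2016); then Moreau (8 May 2014); then Quinn, Greco, Castillo and Oyelaran (each 5 May 2013); then Bianchi (11 Aug 2012).
Nguyen and Okafor are each a Privy Counsellor, so the next rule applies.
Nguyen and Okafor both have terms served 10 terms, so the next rule applies.
Among Nguyen and Okafor, alphabetically by surname: Nguyen before Okafor.
Quinn, Greco, Castillo and Oyelaran are each a Privy Counsellor, so the next rule applies.
Among Quinn, Greco, Castillo and Oyelaran, by terms served (higher first): Quinn (8 terms) before Greco (5 terms) before Castillo and Oyelaran (2 terms).
Among Castillo and Oyelaran, alphabetically by surname: Castillo before Oyelaran.
Full order: Nguyen, Okafor, Obi, Moreau, Quinn, Greco, Castillo, Oyelaran, Bianchi.

Nguyen, Okafor, Obi, Moreau, Quinn, Greco, Castillo, Oyelaran, Bianchi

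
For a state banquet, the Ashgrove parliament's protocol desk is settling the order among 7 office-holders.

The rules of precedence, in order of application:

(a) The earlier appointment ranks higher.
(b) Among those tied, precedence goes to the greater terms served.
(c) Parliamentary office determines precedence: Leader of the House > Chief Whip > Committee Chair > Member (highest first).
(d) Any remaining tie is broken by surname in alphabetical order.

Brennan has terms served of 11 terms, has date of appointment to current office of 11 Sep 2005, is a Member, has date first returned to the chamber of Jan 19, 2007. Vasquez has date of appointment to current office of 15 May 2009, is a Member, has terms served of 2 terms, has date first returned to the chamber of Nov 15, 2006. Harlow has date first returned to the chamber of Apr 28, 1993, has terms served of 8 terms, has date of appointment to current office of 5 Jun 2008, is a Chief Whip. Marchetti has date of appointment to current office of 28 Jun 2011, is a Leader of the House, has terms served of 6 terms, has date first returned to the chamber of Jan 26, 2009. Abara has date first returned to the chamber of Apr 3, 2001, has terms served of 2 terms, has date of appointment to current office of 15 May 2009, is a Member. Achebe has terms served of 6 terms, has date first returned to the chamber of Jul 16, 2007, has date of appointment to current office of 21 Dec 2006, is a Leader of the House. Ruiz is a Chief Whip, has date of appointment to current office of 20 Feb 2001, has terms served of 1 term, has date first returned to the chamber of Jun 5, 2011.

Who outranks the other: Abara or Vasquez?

Abara

By date of appointment to current office (earlier first): Ruiz (20 Feb 2001); then Brennan (11 Sep 2005); then Achebe (21 Dec 2006); then Harlow (5 Jun 2008); then Abara and Vasquez (both 15 May 2009); then Marchetti (28 Jun 2011).
Abara and Vasquez both have terms served 2 terms, so the next rule applies.
Abara and Vasquez are each Member, so the next rule applies.
Among Abara and Vasquez, alphabetically by surname: Abara before Vasquez.
So Abara takes precedence.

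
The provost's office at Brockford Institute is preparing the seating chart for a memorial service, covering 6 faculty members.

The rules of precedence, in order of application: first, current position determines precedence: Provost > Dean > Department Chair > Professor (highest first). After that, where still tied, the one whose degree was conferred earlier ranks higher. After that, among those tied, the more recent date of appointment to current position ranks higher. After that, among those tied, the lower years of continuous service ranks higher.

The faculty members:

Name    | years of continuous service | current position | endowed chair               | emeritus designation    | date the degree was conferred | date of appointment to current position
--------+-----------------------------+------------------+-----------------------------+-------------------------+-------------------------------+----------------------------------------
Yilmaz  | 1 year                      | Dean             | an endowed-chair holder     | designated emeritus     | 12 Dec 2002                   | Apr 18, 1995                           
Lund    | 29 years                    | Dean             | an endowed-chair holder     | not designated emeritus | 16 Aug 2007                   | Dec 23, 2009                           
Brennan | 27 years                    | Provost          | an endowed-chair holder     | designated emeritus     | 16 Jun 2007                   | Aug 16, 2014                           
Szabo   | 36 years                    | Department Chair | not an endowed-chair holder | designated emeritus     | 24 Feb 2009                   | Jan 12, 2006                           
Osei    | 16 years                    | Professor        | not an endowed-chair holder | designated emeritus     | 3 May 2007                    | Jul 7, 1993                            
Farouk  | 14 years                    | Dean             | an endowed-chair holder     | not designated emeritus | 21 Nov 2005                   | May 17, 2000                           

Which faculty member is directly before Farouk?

Yilmaz

By current position: Brennan (Provost); then Yilmaz, Farouk and Lund (Dean); then Szabo (Department Chair); then Osei (Professor).
Among Yilmaz, Farouk and Lund, by date the degree was conferred (earlier first): Yilmaz (12 Dec 2002) before Farouk (21 Nov 2005) before Lund (16 Aug 2007).
Order: Brennan, Yilmaz, Farouk, Lund, Szabo, Osei.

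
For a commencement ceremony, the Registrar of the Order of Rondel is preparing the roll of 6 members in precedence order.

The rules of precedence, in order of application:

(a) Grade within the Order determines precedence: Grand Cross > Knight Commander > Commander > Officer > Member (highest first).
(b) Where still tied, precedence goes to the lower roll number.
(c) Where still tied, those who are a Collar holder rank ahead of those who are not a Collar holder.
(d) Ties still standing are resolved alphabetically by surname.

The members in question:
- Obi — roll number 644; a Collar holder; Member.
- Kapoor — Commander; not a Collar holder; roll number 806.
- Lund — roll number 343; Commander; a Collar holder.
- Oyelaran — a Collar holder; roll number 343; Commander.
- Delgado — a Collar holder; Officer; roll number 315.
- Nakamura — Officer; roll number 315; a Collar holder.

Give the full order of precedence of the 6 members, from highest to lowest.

Lund, Oyelaran, Kapoor, Delgado, Nakamura, Obi

By grade within the Order: Lund, Oyelaran and Kapoor (Commander); then Delgado and Nakamura (Officer); then Obi (Member).
Among Lund, Oyelaran and Kapoor, by roll number (lower first): Lund and Oyelaran (343) before Kapoor (806).
Lund and Oyelaran are each a Collar holder, so the next rule applies.
Among Lund and Oyelaran, alphabetically by surname: Lund before Oyelaran.
Delgado and Nakamura both have roll number 315, so the next rule applies.
Delgado and Nakamura are each a Collar holder, so the next rule applies.
Among Delgado and Nakamura, alphabetically by surname: Delgado before Nakamura.
Full order: Lund, Oyelaran, Kapoor, Delgado, Nakamura, Obi.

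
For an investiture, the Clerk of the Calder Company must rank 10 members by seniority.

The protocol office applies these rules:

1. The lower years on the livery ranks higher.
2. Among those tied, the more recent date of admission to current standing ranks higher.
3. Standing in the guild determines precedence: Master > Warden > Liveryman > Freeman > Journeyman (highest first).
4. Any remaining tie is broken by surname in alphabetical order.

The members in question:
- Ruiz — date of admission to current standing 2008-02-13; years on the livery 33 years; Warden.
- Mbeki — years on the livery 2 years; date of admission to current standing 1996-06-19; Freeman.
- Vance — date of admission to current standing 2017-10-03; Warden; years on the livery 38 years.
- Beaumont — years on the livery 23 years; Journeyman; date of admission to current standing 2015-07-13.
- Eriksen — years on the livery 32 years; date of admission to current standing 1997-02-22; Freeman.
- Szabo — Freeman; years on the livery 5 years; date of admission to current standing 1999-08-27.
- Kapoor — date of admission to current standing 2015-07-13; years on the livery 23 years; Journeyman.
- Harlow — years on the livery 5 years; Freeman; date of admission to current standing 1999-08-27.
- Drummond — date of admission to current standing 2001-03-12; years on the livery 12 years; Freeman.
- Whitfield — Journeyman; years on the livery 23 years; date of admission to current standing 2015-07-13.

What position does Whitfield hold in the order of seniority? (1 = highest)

By years on the livery (lower first): Mbeki (2 years); then Harlow and Szabo (both 5 years); then Drummond (12 years); then Beaumont, Kapoor and Whitfield (each 23 years); then Eriksen (32 years); then Ruiz (33 years); then Vance (38 years).
Harlow and Szabo both have date of admission to current standing 1999-08-27, so the next rule applies.
Harlow and Szabo are each Freeman, so the next rule applies.
Among Harlow and Szabo, alphabetically by surname: Harlow before Szabo.
Beaumont, Kapoor and Whitfield all have date of admission to current standing 2015-07-13, so the next rule applies.
Beaumont, Kapoor and Whitfield are each Journeyman, so the next rule applies.
Among Beaumont, Kapoor and Whitfield, alphabetically by surname: Beaumont before Kapoor before Whitfield.
Order: Mbeki, Harlow, Szabo, Drummond, Beaumont, Kapoor, Whitfield, Eriksen, Ruiz, Vance. So position 7.

7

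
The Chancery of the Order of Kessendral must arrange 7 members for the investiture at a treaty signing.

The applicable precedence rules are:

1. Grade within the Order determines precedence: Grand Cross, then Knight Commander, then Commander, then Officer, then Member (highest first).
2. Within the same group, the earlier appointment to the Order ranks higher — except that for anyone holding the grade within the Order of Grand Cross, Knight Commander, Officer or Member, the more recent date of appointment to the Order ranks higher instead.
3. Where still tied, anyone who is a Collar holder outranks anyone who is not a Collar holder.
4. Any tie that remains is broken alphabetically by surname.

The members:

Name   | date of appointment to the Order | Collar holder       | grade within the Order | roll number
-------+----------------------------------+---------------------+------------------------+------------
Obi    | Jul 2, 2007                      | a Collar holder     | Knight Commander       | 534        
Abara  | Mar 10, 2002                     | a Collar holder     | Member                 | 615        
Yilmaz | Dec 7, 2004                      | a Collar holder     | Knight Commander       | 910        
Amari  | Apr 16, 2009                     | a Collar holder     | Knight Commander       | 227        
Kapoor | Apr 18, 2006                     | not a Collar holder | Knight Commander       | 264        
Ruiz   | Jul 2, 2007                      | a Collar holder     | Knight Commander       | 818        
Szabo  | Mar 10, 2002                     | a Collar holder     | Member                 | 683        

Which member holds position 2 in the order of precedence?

By grade within the Order: Amari, Obi, Ruiz, Kapoor and Yilmaz (Knight Commander); then Abara and Szabo (Member).
Among Amari, Obi, Ruiz, Kapoor and Yilmaz, by date of appointment to the Order (later first) (reversed rule for this group): Amari (Apr 16, 2009) before Obi and Ruiz (Jul 2, 2007) before Kapoor (Apr 18, 2006) before Yilmaz (Dec 7, 2004).
Obi and Ruiz are each a Collar holder, so the next rule applies.
Among Obi and Ruiz, alphabetically by surname: Obi before Ruiz.
Abara and Szabo both have date of appointment to the Order Mar 10, 2002, so the next rule applies.
Abara and Szabo are each a Collar holder, so the next rule applies.
Among Abara and Szabo, alphabetically by surname: Abara before Szabo.
Order: Amari, Obi, Ruiz, Kapoor, Yilmaz, Abara, Szabo.

Obi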